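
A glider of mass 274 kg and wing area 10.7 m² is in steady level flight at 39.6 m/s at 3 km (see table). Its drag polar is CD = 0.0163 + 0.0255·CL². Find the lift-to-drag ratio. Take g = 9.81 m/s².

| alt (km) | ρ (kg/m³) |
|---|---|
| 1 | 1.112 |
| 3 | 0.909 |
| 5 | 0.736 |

At 3 km, from the table: ρ = 0.909 kg/m³.
Weight W = mg = 274 × 9.81 = 2687.9 N; in level flight L = W.
Dynamic pressure q = 0.5 × 0.909 × 39.6² = 712.7 Pa.
CL = 2W/(ρv²S) = 2×2687.9/(0.909×39.6²×10.7) = 0.3525.
CD = 0.0163 + 0.0255 × 0.3525² = 0.01947.
L/D = CL/CD = 0.3525 / 0.01947 = 18.1

L/D = 18.1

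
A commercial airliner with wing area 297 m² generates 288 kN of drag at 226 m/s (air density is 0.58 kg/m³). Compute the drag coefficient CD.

CD = 0.0655

From D = ½ρv²S·CD, rearranging gives CD = 2D/(ρv²S).
CD = 2 × 2.88×10^5 / (0.58 × 226² × 297) = 0.0655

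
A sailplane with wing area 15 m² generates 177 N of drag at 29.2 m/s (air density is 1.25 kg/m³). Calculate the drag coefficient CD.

From D = ½ρv²S·CD, rearranging gives CD = 2D/(ρv²S).
CD = 2 × 177 / (1.25 × 29.2² × 15) = 0.0221

CD = 0.0221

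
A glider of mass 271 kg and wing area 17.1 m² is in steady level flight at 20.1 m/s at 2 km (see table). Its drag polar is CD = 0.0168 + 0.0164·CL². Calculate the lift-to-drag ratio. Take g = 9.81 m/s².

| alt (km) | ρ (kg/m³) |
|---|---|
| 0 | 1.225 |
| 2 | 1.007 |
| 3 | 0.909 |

L/D = 29

At 2 km, from the table: ρ = 1.007 kg/m³.
In steady level flight, lift balances weight: W = mg = 271 × 9.81 = 2658.5 N.
q = ½ρv² = ½ × 1.007 × 20.1² = 203.4 Pa.
Required CL = L/(qS) = 2658.5/(203.4·17.1) = 0.7643.
CD = 0.0168 + 0.0164 × 0.7643² = 0.02638.
L/D = CL/CD = 0.7643 / 0.02638 = 29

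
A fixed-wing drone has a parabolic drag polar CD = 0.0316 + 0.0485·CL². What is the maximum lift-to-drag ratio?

For CD = CD0 + K·CL², (L/D)max occurs at CL* = √(CD0/K) and equals 1/(2√(K·CD0)).
(L/D)max = 1/(2√(0.0485 × 0.0316)) = 1/(2 × 0.03915) = 12.8

(L/D)max = 12.8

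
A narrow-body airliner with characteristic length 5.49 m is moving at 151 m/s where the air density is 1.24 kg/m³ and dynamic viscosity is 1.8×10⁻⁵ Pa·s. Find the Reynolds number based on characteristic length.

Re = ρ·v·c/μ = 1.24 × 151 × 5.49 / (1.8×10⁻⁵) = 5.71×10^7

Re = 5.71×10^7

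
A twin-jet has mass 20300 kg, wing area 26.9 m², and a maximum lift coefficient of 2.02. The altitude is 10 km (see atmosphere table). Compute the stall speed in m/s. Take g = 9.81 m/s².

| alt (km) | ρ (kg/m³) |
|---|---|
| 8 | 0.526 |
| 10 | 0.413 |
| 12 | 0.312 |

At 10 km, from the table: ρ = 0.413 kg/m³.
At stall, lift equals weight: L = W = m·g = 20300 × 9.81 = 1.991×10^5 N.
V_stall = √(2W/(ρ·S·CL,max)) = √(2 × 1.991×10^5 / (0.413 × 26.9 × 2.02))
V_stall = √17750 = 133 m/s

V_stall = 133 m/s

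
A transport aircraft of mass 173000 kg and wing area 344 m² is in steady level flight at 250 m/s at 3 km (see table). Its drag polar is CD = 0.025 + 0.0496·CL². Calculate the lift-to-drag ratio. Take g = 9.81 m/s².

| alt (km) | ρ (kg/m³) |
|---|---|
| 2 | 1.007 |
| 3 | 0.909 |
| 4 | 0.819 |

L/D = 6.55

At 3 km, from the table: ρ = 0.909 kg/m³.
In steady level flight, lift balances weight: W = mg = 173000 × 9.81 = 1.6971×10^6 N.
Dynamic pressure q = 0.5 × 0.909 × 250² = 28410 Pa.
Required CL = L/(qS) = 1.6971×10^6/(28410·344) = 0.1737.
CD = 0.025 + 0.0496 × 0.1737² = 0.0265.
L/D = CL/CD = 0.1737 / 0.0265 = 6.55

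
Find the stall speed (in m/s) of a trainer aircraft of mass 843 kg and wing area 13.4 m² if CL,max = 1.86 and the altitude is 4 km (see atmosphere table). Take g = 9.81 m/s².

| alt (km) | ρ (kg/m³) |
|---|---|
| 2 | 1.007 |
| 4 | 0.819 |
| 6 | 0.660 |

V_stall = 28.5 m/s

At 4 km, from the table: ρ = 0.819 kg/m³.
Stall occurs when L = W at CL,max. W = mg = 843 × 9.81 = 8270 N.
V_stall = √(2W/(ρ·S·CL,max)) = √(2 × 8270 / (0.819 × 13.4 × 1.86))
V_stall = √810.3 = 28.5 m/s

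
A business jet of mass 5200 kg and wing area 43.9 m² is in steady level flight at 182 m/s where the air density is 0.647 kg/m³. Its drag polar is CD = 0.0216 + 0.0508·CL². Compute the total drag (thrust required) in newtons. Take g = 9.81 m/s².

D = 10400 N

Weight W = mg = 5200 × 9.81 = 51012 N; in level flight L = W.
q = ½ρv² = ½ × 0.647 × 182² = 10720 Pa.
CL = W/(q·S) = 51012 / (10720 × 43.9) = 0.1084.
CD = 0.0216 + 0.0508 × 0.1084² = 0.0222.
D = q·S·CD = 10720 × 43.9 × 0.0222 = 10440 N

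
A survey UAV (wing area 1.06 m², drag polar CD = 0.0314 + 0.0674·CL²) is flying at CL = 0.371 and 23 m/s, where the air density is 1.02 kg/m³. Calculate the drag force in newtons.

CD = 0.0314 + 0.0674 × 0.371² = 0.04068
D = ½ρv²S·CD = ½ × 1.02 × 23² × 1.06 × 0.04068 = 11.6 N

D = 11.6 N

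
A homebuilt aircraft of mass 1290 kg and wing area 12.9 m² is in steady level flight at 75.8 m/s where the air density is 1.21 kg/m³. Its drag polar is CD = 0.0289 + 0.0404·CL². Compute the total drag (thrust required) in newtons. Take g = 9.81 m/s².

D = 1440 N

Level flight ⇒ L = W = m·g = 1290 × 9.81 = 12655 N.
q = ½ρv² = ½ × 1.21 × 75.8² = 3476 Pa.
Required CL = L/(qS) = 12655/(3476·12.9) = 0.2822.
CD = 0.0289 + 0.0404 × 0.2822² = 0.03212.
D = q·S·CD = 3476 × 12.9 × 0.03212 = 1440 N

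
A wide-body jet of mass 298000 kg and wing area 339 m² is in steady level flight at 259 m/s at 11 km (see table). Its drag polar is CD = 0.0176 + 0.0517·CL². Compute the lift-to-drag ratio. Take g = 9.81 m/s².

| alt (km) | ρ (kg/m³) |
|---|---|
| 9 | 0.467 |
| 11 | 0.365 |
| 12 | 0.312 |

At 11 km, from the table: ρ = 0.365 kg/m³.
In steady level flight, lift balances weight: W = mg = 298000 × 9.81 = 2.9234×10^6 N.
Dynamic pressure q = 0.5 × 0.365 × 259² = 12240 Pa.
Required CL = L/(qS) = 2.9234×10^6/(12240·339) = 0.7044.
CD = 0.0176 + 0.0517 × 0.7044² = 0.04325.
L/D = CL/CD = 0.7044 / 0.04325 = 16.3

L/D = 16.3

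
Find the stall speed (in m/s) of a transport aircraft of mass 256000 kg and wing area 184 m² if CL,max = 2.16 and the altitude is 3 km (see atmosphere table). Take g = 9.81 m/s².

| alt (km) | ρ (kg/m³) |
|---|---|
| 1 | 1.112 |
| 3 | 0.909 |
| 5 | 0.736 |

At 3 km, from the table: ρ = 0.909 kg/m³.
Stall occurs when L = W at CL,max. W = mg = 256000 × 9.81 = 2.511×10^6 N.
V_stall = √(2W/(ρ·S·CL,max)) = √(2 × 2.511×10^6 / (0.909 × 184 × 2.16))
V_stall = √13900 = 118 m/s

V_stall = 118 m/s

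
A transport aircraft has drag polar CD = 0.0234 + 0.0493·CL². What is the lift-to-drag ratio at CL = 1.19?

L/D = 12.8

CD = 0.0234 + 0.0493 × 1.19² = 0.09321
L/D = CL/CD = 1.19 / 0.09321 = 12.8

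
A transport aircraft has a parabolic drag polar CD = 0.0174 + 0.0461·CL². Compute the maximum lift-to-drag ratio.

(L/D)max = 17.7

For CD = CD0 + K·CL², (L/D)max occurs at CL* = √(CD0/K) and equals 1/(2√(K·CD0)).
(L/D)max = 1/(2√(0.0461 × 0.0174)) = 1/(2 × 0.02832) = 17.7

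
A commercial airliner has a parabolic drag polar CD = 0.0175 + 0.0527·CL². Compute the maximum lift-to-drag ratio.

For CD = CD0 + K·CL², (L/D)max occurs at CL* = √(CD0/K) and equals 1/(2√(K·CD0)).
(L/D)max = 1/(2√(0.0527 × 0.0175)) = 1/(2 × 0.03037) = 16.5

(L/D)max = 16.5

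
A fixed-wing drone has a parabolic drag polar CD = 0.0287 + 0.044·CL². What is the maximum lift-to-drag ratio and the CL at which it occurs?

For CD = CD0 + K·CL², (L/D)max occurs at CL* = √(CD0/K) and equals 1/(2√(K·CD0)).
(L/D)max = 1/(2√(0.044 × 0.0287)) = 1/(2 × 0.03554) = 14.1
CL* = √(0.0287/0.044) = 0.808

(L/D)max = 14.1, at CL = 0.808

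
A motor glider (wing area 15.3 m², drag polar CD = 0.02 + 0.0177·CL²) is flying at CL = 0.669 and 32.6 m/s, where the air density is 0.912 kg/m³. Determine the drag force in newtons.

CD = 0.02 + 0.0177 × 0.669² = 0.02792
D = ½ρv²S·CD = ½ × 0.912 × 32.6² × 15.3 × 0.02792 = 207 N

D = 207 N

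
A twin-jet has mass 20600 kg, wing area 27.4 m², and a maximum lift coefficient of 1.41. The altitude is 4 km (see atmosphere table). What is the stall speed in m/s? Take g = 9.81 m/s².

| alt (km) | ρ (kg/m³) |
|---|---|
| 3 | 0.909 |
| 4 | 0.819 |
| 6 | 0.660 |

V_stall = 113 m/s

At 4 km, from the table: ρ = 0.819 kg/m³.
Weight W = mg = 20600 × 9.81 = 2.021×10^5 N.
From L = ½ρV²S·CL,max = W: V_stall = √(2W/(ρSCL,max)) = √(2·2.021×10^5/(0.819·27.4·1.41))
V_stall = √12770 = 113 m/s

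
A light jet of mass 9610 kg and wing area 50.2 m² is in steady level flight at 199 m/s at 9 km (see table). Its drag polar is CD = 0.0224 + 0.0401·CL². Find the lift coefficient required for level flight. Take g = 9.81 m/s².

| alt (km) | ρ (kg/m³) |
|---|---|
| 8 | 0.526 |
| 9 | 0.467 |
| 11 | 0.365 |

CL = 0.203

At 9 km, from the table: ρ = 0.467 kg/m³.
Weight W = mg = 9610 × 9.81 = 94274 N; in level flight L = W.
Dynamic pressure q = 0.5 × 0.467 × 199² = 9247 Pa.
CL = W/(q·S) = 94274 / (9247 × 50.2) = 0.2031.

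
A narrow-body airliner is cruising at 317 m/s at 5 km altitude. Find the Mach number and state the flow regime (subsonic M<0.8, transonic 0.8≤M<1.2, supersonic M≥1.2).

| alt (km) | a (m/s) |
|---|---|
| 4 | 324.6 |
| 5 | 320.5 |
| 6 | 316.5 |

M = 0.989 (transonic)

At 5 km, from the table: a = 320.5 m/s.
M = v/a = 317 / 320.5 = 0.989
M = 0.989 → transonic.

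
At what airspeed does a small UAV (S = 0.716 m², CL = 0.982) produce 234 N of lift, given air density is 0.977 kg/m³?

v = 26.1 m/s

L = ½ρv²S·CL ⇒ v = √(2L/(ρ·S·CL))
v = √(2 × 234 / (0.977 × 0.716 × 0.982)) = √681.3 = 26.1 m/s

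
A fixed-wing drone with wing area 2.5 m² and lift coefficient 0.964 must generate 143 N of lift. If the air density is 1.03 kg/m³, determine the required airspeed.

L = ½ρv²S·CL ⇒ v = √(2L/(ρ·S·CL))
v = √(2 × 143 / (1.03 × 2.5 × 0.964)) = √115.2 = 10.7 m/s

v = 10.7 m/s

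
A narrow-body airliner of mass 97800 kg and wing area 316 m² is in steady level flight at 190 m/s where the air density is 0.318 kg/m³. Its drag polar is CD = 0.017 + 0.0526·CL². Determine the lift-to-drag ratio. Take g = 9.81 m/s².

In steady level flight, lift balances weight: W = mg = 97800 × 9.81 = 9.5942×10^5 N.
q = ½ρv² = ½ × 0.318 × 190² = 5740 Pa.
CL = 2W/(ρv²S) = 2×9.5942×10^5/(0.318×190²×316) = 0.529.
CD = 0.017 + 0.0526 × 0.529² = 0.03172.
L/D = CL/CD = 0.529 / 0.03172 = 16.7

L/D = 16.7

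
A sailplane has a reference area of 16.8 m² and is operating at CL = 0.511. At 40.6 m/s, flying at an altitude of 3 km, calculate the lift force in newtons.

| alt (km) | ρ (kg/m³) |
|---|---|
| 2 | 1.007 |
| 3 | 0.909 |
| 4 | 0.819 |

L = 6430 N

At 3 km, from the table: ρ = 0.909 kg/m³.
L = ½ρv²S·CL = ½ × 0.909 × 40.6² × 16.8 × 0.511 = 6430 N ≈ 6.43 kN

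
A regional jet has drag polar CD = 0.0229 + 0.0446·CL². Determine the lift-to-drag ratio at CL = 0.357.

L/D = 12.5

CD = 0.0229 + 0.0446 × 0.357² = 0.02858
L/D = CL/CD = 0.357 / 0.02858 = 12.5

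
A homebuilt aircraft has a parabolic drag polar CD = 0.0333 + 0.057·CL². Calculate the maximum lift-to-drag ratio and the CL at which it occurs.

(L/D)max = 11.5, at CL = 0.764

For CD = CD0 + K·CL², (L/D)max occurs at CL* = √(CD0/K) and equals 1/(2√(K·CD0)).
(L/D)max = 1/(2√(0.057 × 0.0333)) = 1/(2 × 0.04357) = 11.5
CL* = √(0.0333/0.057) = 0.764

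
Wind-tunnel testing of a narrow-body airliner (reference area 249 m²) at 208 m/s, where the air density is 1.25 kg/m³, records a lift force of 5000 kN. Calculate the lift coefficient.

From L = ½ρv²S·CL, rearranging gives CL = 2L/(ρv²S).
CL = 2 × 5×10^6 / (1.25 × 208² × 249) = 0.743

CL = 0.743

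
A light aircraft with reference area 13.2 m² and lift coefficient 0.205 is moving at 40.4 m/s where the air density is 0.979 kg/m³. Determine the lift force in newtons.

L = 2160 N

L = ½ρv²S·CL = ½ × 0.979 × 40.4² × 13.2 × 0.205 = 2160 N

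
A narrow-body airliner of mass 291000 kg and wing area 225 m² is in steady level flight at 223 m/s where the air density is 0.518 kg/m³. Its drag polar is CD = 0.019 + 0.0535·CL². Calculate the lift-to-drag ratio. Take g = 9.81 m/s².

L/D = 13.9

Level flight ⇒ L = W = m·g = 291000 × 9.81 = 2.8547×10^6 N.
Dynamic pressure q = 0.5 × 0.518 × 223² = 12880 Pa.
CL = W/(q·S) = 2.8547×10^6 / (12880 × 225) = 0.9851.
CD = 0.019 + 0.0535 × 0.9851² = 0.07092.
L/D = CL/CD = 0.9851 / 0.07092 = 13.9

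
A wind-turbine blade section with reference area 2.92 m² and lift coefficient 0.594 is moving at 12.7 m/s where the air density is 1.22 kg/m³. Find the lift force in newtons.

L = ½ρv²S·CL = ½ × 1.22 × 12.7² × 2.92 × 0.594 = 171 N

L = 171 N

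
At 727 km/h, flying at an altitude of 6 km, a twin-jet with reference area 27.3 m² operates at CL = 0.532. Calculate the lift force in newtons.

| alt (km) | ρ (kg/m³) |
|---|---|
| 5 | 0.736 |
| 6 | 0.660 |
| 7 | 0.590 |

L = 1.95×10^5 N

At 6 km, from the table: ρ = 0.660 kg/m³.
Convert speed: v = 727 km/h ÷ 3.6 = 201.9 m/s.
Dynamic pressure q = ½ρv² = ½ × 0.66 × 201.9² = 13460 Pa.
L = q·S·CL = 13460 × 27.3 × 0.532 = 1.95×10^5 N ≈ 195 kN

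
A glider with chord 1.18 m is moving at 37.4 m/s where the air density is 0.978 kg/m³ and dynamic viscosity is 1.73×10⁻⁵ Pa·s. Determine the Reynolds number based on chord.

Re = 2.49×10^6

Re = ρ·v·c/μ = 0.978 × 37.4 × 1.18 / (1.73×10⁻⁵) = 2.49×10^6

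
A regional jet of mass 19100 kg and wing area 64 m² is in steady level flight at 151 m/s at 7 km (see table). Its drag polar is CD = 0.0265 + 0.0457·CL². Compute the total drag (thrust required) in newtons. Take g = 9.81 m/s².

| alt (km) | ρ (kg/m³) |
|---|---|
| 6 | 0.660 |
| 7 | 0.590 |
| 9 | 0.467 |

D = 15100 N

At 7 km, from the table: ρ = 0.590 kg/m³.
In steady level flight, lift balances weight: W = mg = 19100 × 9.81 = 1.8737×10^5 N.
Dynamic pressure q = 0.5 × 0.59 × 151² = 6726 Pa.
CL = 2W/(ρv²S) = 2×1.8737×10^5/(0.59×151²×64) = 0.4353.
CD = 0.0265 + 0.0457 × 0.4353² = 0.03516.
D = q·S·CD = 6726 × 64 × 0.03516 = 15130 N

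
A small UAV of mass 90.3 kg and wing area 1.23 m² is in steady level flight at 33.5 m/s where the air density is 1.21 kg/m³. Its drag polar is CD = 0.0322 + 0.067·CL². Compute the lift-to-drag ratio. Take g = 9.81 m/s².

In steady level flight, lift balances weight: W = mg = 90.3 × 9.81 = 885.84 N.
q = ½ρv² = ½ × 1.21 × 33.5² = 679 Pa.
CL = W/(q·S) = 885.84 / (679 × 1.23) = 1.061.
CD = 0.0322 + 0.067 × 1.061² = 0.1076.
L/D = CL/CD = 1.061 / 0.1076 = 9.86

L/D = 9.86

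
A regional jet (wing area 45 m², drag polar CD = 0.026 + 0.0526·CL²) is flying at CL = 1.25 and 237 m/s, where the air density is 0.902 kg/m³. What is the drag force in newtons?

CD = 0.026 + 0.0526 × 1.25² = 0.1082
D = ½ρv²S·CD = ½ × 0.902 × 237² × 45 × 0.1082 = 1.23×10^5 N

D = 1.23×10^5 N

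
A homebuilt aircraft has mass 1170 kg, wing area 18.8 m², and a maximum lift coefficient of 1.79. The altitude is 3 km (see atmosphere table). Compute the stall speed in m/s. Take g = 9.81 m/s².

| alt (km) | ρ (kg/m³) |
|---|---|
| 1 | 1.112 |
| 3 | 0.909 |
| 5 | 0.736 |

At 3 km, from the table: ρ = 0.909 kg/m³.
Stall occurs when L = W at CL,max. W = mg = 1170 × 9.81 = 11480 N.
From L = ½ρV²S·CL,max = W: V_stall = √(2W/(ρSCL,max)) = √(2·11480/(0.909·18.8·1.79))
V_stall = √750.4 = 27.4 m/s

V_stall = 27.4 m/s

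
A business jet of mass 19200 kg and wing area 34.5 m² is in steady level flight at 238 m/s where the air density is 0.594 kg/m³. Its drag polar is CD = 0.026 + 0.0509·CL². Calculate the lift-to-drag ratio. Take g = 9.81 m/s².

Level flight ⇒ L = W = m·g = 19200 × 9.81 = 1.8835×10^5 N.
q = ½ρv² = ½ × 0.594 × 238² = 16820 Pa.
CL = W/(q·S) = 1.8835×10^5 / (16820 × 34.5) = 0.3245.
CD = 0.026 + 0.0509 × 0.3245² = 0.03136.
L/D = CL/CD = 0.3245 / 0.03136 = 10.3

L/D = 10.3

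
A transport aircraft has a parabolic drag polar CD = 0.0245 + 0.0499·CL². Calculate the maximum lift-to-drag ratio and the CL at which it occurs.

(L/D)max = 14.3, at CL = 0.701

For CD = CD0 + K·CL², (L/D)max occurs at CL* = √(CD0/K) and equals 1/(2√(K·CD0)).
(L/D)max = 1/(2√(0.0499 × 0.0245)) = 1/(2 × 0.03496) = 14.3
CL* = √(0.0245/0.0499) = 0.701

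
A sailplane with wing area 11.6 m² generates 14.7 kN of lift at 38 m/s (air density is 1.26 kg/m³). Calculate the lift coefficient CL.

CL = 1.39

From L = ½ρv²S·CL, rearranging gives CL = 2L/(ρv²S).
CL = 2 × 14700 / (1.26 × 38² × 11.6) = 1.39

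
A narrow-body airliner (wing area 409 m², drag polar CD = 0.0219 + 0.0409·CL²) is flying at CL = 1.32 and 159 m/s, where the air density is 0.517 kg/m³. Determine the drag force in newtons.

D = 2.49×10^5 N

CD = 0.0219 + 0.0409 × 1.32² = 0.09316
D = ½ρv²S·CD = ½ × 0.517 × 159² × 409 × 0.09316 = 2.49×10^5 N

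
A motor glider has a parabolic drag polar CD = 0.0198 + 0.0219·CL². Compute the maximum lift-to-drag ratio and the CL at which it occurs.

For CD = CD0 + K·CL², (L/D)max occurs at CL* = √(CD0/K) and equals 1/(2√(K·CD0)).
(L/D)max = 1/(2√(0.0219 × 0.0198)) = 1/(2 × 0.02082) = 24
CL* = √(0.0198/0.0219) = 0.951

(L/D)max = 24, at CL = 0.951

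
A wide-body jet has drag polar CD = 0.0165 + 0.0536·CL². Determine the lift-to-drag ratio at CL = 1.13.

CD = 0.0165 + 0.0536 × 1.13² = 0.08494
L/D = CL/CD = 1.13 / 0.08494 = 13.3

L/D = 13.3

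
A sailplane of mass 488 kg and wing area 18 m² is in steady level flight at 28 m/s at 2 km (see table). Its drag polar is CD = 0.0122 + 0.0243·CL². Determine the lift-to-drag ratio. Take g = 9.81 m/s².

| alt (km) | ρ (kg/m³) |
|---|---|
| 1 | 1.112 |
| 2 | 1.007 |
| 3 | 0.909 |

L/D = 29

At 2 km, from the table: ρ = 1.007 kg/m³.
In steady level flight, lift balances weight: W = mg = 488 × 9.81 = 4787.3 N.
Dynamic pressure q = 0.5 × 1.007 × 28² = 394.7 Pa.
CL = W/(q·S) = 4787.3 / (394.7 × 18) = 0.6738.
CD = 0.0122 + 0.0243 × 0.6738² = 0.02323.
L/D = CL/CD = 0.6738 / 0.02323 = 29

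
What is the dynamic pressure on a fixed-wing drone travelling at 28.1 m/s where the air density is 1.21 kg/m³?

q = 478 Pa

q = ½ρv² = ½ × 1.21 × 28.1² = 478 Pa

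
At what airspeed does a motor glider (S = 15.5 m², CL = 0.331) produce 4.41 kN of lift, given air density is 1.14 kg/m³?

v = 38.8 m/s

L = ½ρv²S·CL ⇒ v = √(2L/(ρ·S·CL))
v = √(2 × 4410 / (1.14 × 15.5 × 0.331)) = √1508 = 38.8 m/s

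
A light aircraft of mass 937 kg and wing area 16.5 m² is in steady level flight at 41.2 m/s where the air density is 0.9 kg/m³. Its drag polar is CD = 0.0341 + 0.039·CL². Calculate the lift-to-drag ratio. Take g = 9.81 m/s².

Level flight ⇒ L = W = m·g = 937 × 9.81 = 9192 N.
Dynamic pressure q = 0.5 × 0.9 × 41.2² = 763.8 Pa.
Required CL = L/(qS) = 9192/(763.8·16.5) = 0.7293.
CD = 0.0341 + 0.039 × 0.7293² = 0.05484.
L/D = CL/CD = 0.7293 / 0.05484 = 13.3

L/D = 13.3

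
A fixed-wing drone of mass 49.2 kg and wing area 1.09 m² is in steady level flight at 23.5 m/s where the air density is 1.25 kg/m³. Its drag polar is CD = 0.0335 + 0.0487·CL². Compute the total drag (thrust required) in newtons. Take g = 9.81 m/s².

D = 42.8 N

Level flight ⇒ L = W = m·g = 49.2 × 9.81 = 482.65 N.
q = ½ρv² = ½ × 1.25 × 23.5² = 345.2 Pa.
Required CL = L/(qS) = 482.65/(345.2·1.09) = 1.283.
CD = 0.0335 + 0.0487 × 1.283² = 0.1137.
D = q·S·CD = 345.2 × 1.09 × 0.1137 = 42.76 N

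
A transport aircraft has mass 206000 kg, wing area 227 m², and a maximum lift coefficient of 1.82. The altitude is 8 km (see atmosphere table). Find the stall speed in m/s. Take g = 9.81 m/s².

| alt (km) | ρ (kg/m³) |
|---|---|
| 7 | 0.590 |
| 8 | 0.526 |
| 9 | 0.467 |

At 8 km, from the table: ρ = 0.526 kg/m³.
Weight W = mg = 206000 × 9.81 = 2.021×10^6 N.
V_stall = √(2W/(ρ·S·CL,max)) = √(2 × 2.021×10^6 / (0.526 × 227 × 1.82))
V_stall = √18600 = 136 m/s

V_stall = 136 m/s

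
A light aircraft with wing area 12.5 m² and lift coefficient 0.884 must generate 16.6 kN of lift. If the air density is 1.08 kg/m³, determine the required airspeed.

L = ½ρv²S·CL ⇒ v = √(2L/(ρ·S·CL))
v = √(2 × 16600 / (1.08 × 12.5 × 0.884)) = √2782 = 52.7 m/s

v = 52.7 m/s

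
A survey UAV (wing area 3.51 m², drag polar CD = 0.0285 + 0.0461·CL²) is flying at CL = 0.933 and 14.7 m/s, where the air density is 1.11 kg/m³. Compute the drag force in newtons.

CD = 0.0285 + 0.0461 × 0.933² = 0.06863
D = ½ρv²S·CD = ½ × 1.11 × 14.7² × 3.51 × 0.06863 = 28.9 N

D = 28.9 N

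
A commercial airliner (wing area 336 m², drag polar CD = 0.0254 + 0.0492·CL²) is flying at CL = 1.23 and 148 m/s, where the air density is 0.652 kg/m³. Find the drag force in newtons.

D = 2.4×10^5 N

CD = 0.0254 + 0.0492 × 1.23² = 0.09983
D = ½ρv²S·CD = ½ × 0.652 × 148² × 336 × 0.09983 = 2.4×10^5 N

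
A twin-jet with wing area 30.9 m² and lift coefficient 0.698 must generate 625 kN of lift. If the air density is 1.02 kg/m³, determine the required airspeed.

v = 238 m/s

L = ½ρv²S·CL ⇒ v = √(2L/(ρ·S·CL))
v = √(2 × 6.25×10^5 / (1.02 × 30.9 × 0.698)) = √56820 = 238 m/s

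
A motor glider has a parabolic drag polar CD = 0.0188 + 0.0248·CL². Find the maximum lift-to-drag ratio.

(L/D)max = 23.2

For CD = CD0 + K·CL², (L/D)max occurs at CL* = √(CD0/K) and equals 1/(2√(K·CD0)).
(L/D)max = 1/(2√(0.0248 × 0.0188)) = 1/(2 × 0.02159) = 23.2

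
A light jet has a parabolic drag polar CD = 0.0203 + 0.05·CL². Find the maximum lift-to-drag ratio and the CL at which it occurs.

For CD = CD0 + K·CL², (L/D)max occurs at CL* = √(CD0/K) and equals 1/(2√(K·CD0)).
(L/D)max = 1/(2√(0.05 × 0.0203)) = 1/(2 × 0.03186) = 15.7
CL* = √(0.0203/0.05) = 0.637

(L/D)max = 15.7, at CL = 0.637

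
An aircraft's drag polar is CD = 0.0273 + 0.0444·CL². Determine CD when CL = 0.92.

CD = 0.0273 + 0.0444 × 0.92² = 0.0273 + 0.03758 = 0.0649

CD = 0.0649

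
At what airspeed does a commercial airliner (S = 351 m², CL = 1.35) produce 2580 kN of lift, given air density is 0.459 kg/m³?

L = ½ρv²S·CL ⇒ v = √(2L/(ρ·S·CL))
v = √(2 × 2.58×10^6 / (0.459 × 351 × 1.35)) = √23720 = 154 m/s

v = 154 m/s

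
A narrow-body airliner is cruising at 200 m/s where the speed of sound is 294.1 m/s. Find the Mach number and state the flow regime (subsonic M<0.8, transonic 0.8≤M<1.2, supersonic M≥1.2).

M = 0.68 (subsonic)

M = v/a = 200 / 294.1 = 0.68
M = 0.68 → subsonic.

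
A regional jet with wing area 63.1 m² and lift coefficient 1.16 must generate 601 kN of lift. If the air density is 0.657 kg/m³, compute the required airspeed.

L = ½ρv²S·CL ⇒ v = √(2L/(ρ·S·CL))
v = √(2 × 6.01×10^5 / (0.657 × 63.1 × 1.16)) = √24990 = 158 m/s

v = 158 m/s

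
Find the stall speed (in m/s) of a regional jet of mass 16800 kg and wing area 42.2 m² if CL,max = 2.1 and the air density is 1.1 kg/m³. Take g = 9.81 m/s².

Weight W = mg = 16800 × 9.81 = 1.648×10^5 N.
V_stall = √(2W/(ρ·S·CL,max)) = √(2 × 1.648×10^5 / (1.1 × 42.2 × 2.1))
V_stall = √3381 = 58.1 m/s

V_stall = 58.1 m/s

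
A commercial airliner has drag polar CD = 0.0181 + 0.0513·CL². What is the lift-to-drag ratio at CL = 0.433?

L/D = 15.6

CD = 0.0181 + 0.0513 × 0.433² = 0.02772
L/D = CL/CD = 0.433 / 0.02772 = 15.6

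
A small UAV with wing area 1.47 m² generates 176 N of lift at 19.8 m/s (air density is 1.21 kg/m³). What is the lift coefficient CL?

From L = ½ρv²S·CL, rearranging gives CL = 2L/(ρv²S).
CL = 2 × 176 / (1.21 × 19.8² × 1.47) = 0.505

CL = 0.505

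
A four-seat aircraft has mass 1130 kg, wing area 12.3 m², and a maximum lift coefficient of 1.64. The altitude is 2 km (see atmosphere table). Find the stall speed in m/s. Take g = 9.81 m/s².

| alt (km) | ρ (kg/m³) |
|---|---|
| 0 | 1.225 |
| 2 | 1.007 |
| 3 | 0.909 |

V_stall = 33 m/s

At 2 km, from the table: ρ = 1.007 kg/m³.
At stall, lift equals weight: L = W = m·g = 1130 × 9.81 = 11090 N.
From L = ½ρV²S·CL,max = W: V_stall = √(2W/(ρSCL,max)) = √(2·11090/(1.007·12.3·1.64))
V_stall = √1091 = 33 m/s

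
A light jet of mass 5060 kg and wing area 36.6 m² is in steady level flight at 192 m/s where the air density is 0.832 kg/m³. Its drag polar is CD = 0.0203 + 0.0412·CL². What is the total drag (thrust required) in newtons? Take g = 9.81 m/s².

D = 11600 N

Weight W = mg = 5060 × 9.81 = 49639 N; in level flight L = W.
q = ½ρv² = ½ × 0.832 × 192² = 15340 Pa.
CL = W/(q·S) = 49639 / (15340 × 36.6) = 0.08844.
CD = 0.0203 + 0.0412 × 0.08844² = 0.02062.
D = q·S·CD = 15340 × 36.6 × 0.02062 = 11570 N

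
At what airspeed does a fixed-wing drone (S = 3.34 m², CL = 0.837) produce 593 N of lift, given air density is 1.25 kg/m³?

L = ½ρv²S·CL ⇒ v = √(2L/(ρ·S·CL))
v = √(2 × 593 / (1.25 × 3.34 × 0.837)) = √339.4 = 18.4 m/s

v = 18.4 m/s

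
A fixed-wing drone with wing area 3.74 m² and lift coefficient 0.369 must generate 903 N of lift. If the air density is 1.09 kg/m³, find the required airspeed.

v = 34.6 m/s

L = ½ρv²S·CL ⇒ v = √(2L/(ρ·S·CL))
v = √(2 × 903 / (1.09 × 3.74 × 0.369)) = √1201 = 34.6 m/s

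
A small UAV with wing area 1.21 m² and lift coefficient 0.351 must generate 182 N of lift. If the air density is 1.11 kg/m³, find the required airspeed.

v = 27.8 m/s

L = ½ρv²S·CL ⇒ v = √(2L/(ρ·S·CL))
v = √(2 × 182 / (1.11 × 1.21 × 0.351)) = √772.1 = 27.8 m/s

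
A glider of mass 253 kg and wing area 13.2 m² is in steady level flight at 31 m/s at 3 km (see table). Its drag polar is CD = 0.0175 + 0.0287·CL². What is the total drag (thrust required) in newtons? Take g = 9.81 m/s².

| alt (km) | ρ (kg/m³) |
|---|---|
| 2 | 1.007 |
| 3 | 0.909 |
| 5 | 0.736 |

At 3 km, from the table: ρ = 0.909 kg/m³.
Level flight ⇒ L = W = m·g = 253 × 9.81 = 2481.9 N.
q = ½ρv² = ½ × 0.909 × 31² = 436.8 Pa.
CL = 2W/(ρv²S) = 2×2481.9/(0.909×31²×13.2) = 0.4305.
CD = 0.0175 + 0.0287 × 0.4305² = 0.02282.
D = q·S·CD = 436.8 × 13.2 × 0.02282 = 131.6 N

D = 132 N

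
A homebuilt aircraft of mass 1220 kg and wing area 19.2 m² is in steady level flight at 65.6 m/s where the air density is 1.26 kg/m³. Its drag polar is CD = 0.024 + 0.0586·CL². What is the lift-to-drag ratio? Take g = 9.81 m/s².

Weight W = mg = 1220 × 9.81 = 11968 N; in level flight L = W.
q = ½ρv² = ½ × 1.26 × 65.6² = 2711 Pa.
CL = 2W/(ρv²S) = 2×11968/(1.26×65.6²×19.2) = 0.2299.
CD = 0.024 + 0.0586 × 0.2299² = 0.0271.
L/D = CL/CD = 0.2299 / 0.0271 = 8.48

L/D = 8.48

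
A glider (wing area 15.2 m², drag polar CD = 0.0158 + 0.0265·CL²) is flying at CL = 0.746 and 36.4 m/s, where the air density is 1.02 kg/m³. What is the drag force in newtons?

CD = 0.0158 + 0.0265 × 0.746² = 0.03055
D = ½ρv²S·CD = ½ × 1.02 × 36.4² × 15.2 × 0.03055 = 314 N

D = 314 N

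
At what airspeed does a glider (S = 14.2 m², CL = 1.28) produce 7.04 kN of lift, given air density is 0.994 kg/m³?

v = 27.9 m/s

L = ½ρv²S·CL ⇒ v = √(2L/(ρ·S·CL))
v = √(2 × 7040 / (0.994 × 14.2 × 1.28)) = √779.3 = 27.9 m/s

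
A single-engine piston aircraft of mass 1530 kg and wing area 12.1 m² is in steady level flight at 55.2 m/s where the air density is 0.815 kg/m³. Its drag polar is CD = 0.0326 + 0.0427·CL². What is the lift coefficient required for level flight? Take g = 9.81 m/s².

CL = 0.999

In steady level flight, lift balances weight: W = mg = 1530 × 9.81 = 15009 N.
Dynamic pressure q = 0.5 × 0.815 × 55.2² = 1242 Pa.
Required CL = L/(qS) = 15009/(1242·12.1) = 0.999.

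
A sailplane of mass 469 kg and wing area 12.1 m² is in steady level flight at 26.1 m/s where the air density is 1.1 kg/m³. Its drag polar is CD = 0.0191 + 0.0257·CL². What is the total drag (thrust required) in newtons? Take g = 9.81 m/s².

D = 207 N

Level flight ⇒ L = W = m·g = 469 × 9.81 = 4600.9 N.
Dynamic pressure q = 0.5 × 1.1 × 26.1² = 374.7 Pa.
CL = W/(q·S) = 4600.9 / (374.7 × 12.1) = 1.015.
CD = 0.0191 + 0.0257 × 1.015² = 0.04557.
D = q·S·CD = 374.7 × 12.1 × 0.04557 = 206.6 N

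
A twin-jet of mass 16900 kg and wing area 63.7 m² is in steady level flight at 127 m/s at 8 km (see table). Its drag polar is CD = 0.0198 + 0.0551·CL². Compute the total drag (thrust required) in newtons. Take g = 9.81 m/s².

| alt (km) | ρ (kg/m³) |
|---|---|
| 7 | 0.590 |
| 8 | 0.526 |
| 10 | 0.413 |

At 8 km, from the table: ρ = 0.526 kg/m³.
In steady level flight, lift balances weight: W = mg = 16900 × 9.81 = 1.6579×10^5 N.
q = ½ρv² = ½ × 0.526 × 127² = 4242 Pa.
Required CL = L/(qS) = 1.6579×10^5/(4242·63.7) = 0.6136.
CD = 0.0198 + 0.0551 × 0.6136² = 0.04054.
D = q·S·CD = 4242 × 63.7 × 0.04054 = 10950 N

D = 11000 N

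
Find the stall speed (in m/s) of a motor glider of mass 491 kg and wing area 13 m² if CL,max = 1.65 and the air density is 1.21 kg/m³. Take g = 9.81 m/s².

V_stall = 19.3 m/s

At stall, lift equals weight: L = W = m·g = 491 × 9.81 = 4817 N.
V_stall = √(2W/(ρ·S·CL,max)) = √(2 × 4817 / (1.21 × 13 × 1.65))
V_stall = √371.2 = 19.3 m/s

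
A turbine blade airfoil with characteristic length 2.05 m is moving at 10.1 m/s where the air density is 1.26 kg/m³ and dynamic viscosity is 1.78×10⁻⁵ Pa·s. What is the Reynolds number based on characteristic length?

Re = ρ·v·c/μ = 1.26 × 10.1 × 2.05 / (1.78×10⁻⁵) = 1.47×10^6

Re = 1.47×10^6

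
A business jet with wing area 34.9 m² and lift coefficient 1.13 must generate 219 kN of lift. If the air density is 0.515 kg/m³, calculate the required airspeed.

L = ½ρv²S·CL ⇒ v = √(2L/(ρ·S·CL))
v = √(2 × 2.19×10^5 / (0.515 × 34.9 × 1.13)) = √21570 = 147 m/s

v = 147 m/s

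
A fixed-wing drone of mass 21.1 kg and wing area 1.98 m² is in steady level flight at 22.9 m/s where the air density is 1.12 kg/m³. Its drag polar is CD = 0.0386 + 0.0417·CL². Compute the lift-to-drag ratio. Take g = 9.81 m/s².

L/D = 8.11

Level flight ⇒ L = W = m·g = 21.1 × 9.81 = 206.99 N.
q = ½ρv² = ½ × 1.12 × 22.9² = 293.7 Pa.
Required CL = L/(qS) = 206.99/(293.7·1.98) = 0.356.
CD = 0.0386 + 0.0417 × 0.356² = 0.04388.
L/D = CL/CD = 0.356 / 0.04388 = 8.11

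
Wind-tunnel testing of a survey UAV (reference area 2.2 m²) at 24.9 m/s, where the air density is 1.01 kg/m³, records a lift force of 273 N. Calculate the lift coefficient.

CL = 0.396

From L = ½ρv²S·CL, rearranging gives CL = 2L/(ρv²S).
CL = 2 × 273 / (1.01 × 24.9² × 2.2) = 0.396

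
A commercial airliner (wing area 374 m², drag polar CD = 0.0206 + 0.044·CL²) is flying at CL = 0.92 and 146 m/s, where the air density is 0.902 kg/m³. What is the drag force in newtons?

CD = 0.0206 + 0.044 × 0.92² = 0.05784
D = ½ρv²S·CD = ½ × 0.902 × 146² × 374 × 0.05784 = 2.08×10^5 N

D = 2.08×10^5 N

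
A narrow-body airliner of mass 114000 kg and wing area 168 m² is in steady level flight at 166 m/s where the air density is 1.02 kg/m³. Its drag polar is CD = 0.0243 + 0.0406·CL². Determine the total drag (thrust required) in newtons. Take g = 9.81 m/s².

D = 78900 N

Weight W = mg = 114000 × 9.81 = 1.1183×10^6 N; in level flight L = W.
Dynamic pressure q = 0.5 × 1.02 × 166² = 14050 Pa.
CL = W/(q·S) = 1.1183×10^6 / (14050 × 168) = 0.4737.
CD = 0.0243 + 0.0406 × 0.4737² = 0.03341.
D = q·S·CD = 14050 × 168 × 0.03341 = 78880 N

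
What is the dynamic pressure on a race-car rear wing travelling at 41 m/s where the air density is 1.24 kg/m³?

q = ½ρv² = ½ × 1.24 × 41² = 1040 Pa

q = 1040 Pa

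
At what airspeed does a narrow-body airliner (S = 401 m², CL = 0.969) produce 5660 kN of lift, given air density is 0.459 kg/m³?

v = 252 m/s

L = ½ρv²S·CL ⇒ v = √(2L/(ρ·S·CL))
v = √(2 × 5.66×10^6 / (0.459 × 401 × 0.969)) = √63470 = 252 m/s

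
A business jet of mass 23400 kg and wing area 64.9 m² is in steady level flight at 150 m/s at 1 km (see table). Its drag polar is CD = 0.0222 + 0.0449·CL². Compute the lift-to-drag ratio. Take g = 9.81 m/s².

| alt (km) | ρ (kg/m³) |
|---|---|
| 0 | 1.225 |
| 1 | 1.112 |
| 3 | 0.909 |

L/D = 11

At 1 km, from the table: ρ = 1.112 kg/m³.
Weight W = mg = 23400 × 9.81 = 2.2955×10^5 N; in level flight L = W.
q = ½ρv² = ½ × 1.112 × 150² = 12510 Pa.
CL = W/(q·S) = 2.2955×10^5 / (12510 × 64.9) = 0.2827.
CD = 0.0222 + 0.0449 × 0.2827² = 0.02579.
L/D = CL/CD = 0.2827 / 0.02579 = 11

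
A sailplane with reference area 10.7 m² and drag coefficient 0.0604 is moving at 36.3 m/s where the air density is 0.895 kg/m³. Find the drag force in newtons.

D = ½ρv²S·CD = ½ × 0.895 × 36.3² × 10.7 × 0.0604 = 381 N

D = 381 N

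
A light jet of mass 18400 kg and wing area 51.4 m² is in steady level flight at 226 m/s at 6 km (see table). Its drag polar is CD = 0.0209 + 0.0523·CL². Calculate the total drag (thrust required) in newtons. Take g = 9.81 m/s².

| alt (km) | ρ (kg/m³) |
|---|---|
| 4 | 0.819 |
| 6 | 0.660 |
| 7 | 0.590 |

At 6 km, from the table: ρ = 0.660 kg/m³.
Weight W = mg = 18400 × 9.81 = 1.805×10^5 N; in level flight L = W.
q = ½ρv² = ½ × 0.66 × 226² = 16860 Pa.
CL = W/(q·S) = 1.805×10^5 / (16860 × 51.4) = 0.2083.
CD = 0.0209 + 0.0523 × 0.2083² = 0.02317.
D = q·S·CD = 16860 × 51.4 × 0.02317 = 20070 N

D = 20100 N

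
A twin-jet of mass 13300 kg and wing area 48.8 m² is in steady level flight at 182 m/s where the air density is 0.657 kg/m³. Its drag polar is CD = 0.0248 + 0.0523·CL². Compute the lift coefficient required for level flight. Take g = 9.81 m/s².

Weight W = mg = 13300 × 9.81 = 1.3047×10^5 N; in level flight L = W.
Dynamic pressure q = 0.5 × 0.657 × 182² = 10880 Pa.
CL = W/(q·S) = 1.3047×10^5 / (10880 × 48.8) = 0.2457.

CL = 0.246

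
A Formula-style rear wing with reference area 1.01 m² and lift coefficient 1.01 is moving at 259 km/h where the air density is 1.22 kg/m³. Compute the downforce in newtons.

Convert speed: v = 259 km/h ÷ 3.6 = 71.94 m/s.
L = ½ρv²S·CL = ½ × 1.22 × 71.94² × 1.01 × 1.01 = 3220 N

L = 3220 N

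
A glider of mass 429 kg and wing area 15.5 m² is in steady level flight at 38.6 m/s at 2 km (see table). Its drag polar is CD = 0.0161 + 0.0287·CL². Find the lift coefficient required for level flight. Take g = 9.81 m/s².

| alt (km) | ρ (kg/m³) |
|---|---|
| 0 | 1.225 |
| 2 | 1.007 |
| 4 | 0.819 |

At 2 km, from the table: ρ = 1.007 kg/m³.
Level flight ⇒ L = W = m·g = 429 × 9.81 = 4208.5 N.
q = ½ρv² = ½ × 1.007 × 38.6² = 750.2 Pa.
CL = 2W/(ρv²S) = 2×4208.5/(1.007×38.6²×15.5) = 0.3619.

CL = 0.362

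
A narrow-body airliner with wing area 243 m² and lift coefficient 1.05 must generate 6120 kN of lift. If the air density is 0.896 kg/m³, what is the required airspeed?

L = ½ρv²S·CL ⇒ v = √(2L/(ρ·S·CL))
v = √(2 × 6.12×10^6 / (0.896 × 243 × 1.05)) = √53540 = 231 m/s

v = 231 m/s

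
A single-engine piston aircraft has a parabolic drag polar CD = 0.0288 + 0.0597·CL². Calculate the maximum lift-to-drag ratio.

(L/D)max = 12.1

For CD = CD0 + K·CL², (L/D)max occurs at CL* = √(CD0/K) and equals 1/(2√(K·CD0)).
(L/D)max = 1/(2√(0.0597 × 0.0288)) = 1/(2 × 0.04147) = 12.1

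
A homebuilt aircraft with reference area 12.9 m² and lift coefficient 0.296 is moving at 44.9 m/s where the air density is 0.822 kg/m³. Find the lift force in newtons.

L = 3160 N

Dynamic pressure q = ½ρv² = ½ × 0.822 × 44.9² = 828.6 Pa.
L = q·S·CL = 828.6 × 12.9 × 0.296 = 3160 N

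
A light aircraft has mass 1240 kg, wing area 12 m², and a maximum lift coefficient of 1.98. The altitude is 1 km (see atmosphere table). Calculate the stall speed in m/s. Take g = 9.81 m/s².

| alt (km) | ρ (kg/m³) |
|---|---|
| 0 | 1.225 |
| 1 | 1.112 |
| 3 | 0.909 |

At 1 km, from the table: ρ = 1.112 kg/m³.
Stall occurs when L = W at CL,max. W = mg = 1240 × 9.81 = 12160 N.
From L = ½ρV²S·CL,max = W: V_stall = √(2W/(ρSCL,max)) = √(2·12160/(1.112·12·1.98))
V_stall = √920.8 = 30.3 m/s

V_stall = 30.3 m/s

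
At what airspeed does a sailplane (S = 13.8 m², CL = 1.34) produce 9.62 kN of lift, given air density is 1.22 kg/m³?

v = 29.2 m/s

L = ½ρv²S·CL ⇒ v = √(2L/(ρ·S·CL))
v = √(2 × 9620 / (1.22 × 13.8 × 1.34)) = √852.8 = 29.2 m/s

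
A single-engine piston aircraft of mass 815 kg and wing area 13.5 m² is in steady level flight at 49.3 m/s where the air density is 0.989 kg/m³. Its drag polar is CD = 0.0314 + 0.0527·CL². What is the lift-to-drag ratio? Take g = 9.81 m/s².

L/D = 11.1

Weight W = mg = 815 × 9.81 = 7995.2 N; in level flight L = W.
Dynamic pressure q = 0.5 × 0.989 × 49.3² = 1202 Pa.
Required CL = L/(qS) = 7995.2/(1202·13.5) = 0.4928.
CD = 0.0314 + 0.0527 × 0.4928² = 0.0442.
L/D = CL/CD = 0.4928 / 0.0442 = 11.1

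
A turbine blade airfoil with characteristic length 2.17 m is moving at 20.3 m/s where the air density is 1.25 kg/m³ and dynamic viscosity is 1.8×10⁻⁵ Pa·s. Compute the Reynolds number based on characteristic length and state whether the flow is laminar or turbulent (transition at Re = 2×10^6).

Re = 3.06×10^6 (turbulent)

Re = ρ·v·c/μ = 1.25 × 20.3 × 2.17 / (1.8×10⁻⁵) = 3.06×10^6
Since 3.06×10^6 > 2×10^6, the flow is turbulent.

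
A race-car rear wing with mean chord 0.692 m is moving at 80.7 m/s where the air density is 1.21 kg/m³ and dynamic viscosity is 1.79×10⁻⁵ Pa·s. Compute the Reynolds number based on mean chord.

Re = 3.77×10^6

Re = ρ·v·c/μ = 1.21 × 80.7 × 0.692 / (1.79×10⁻⁵) = 3.77×10^6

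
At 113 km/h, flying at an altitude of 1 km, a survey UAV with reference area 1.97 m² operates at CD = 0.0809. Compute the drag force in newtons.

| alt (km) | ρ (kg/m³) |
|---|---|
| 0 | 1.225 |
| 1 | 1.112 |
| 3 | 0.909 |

At 1 km, from the table: ρ = 1.112 kg/m³.
Convert speed: v = 113 km/h ÷ 3.6 = 31.39 m/s.
Dynamic pressure q = ½ρv² = ½ × 1.112 × 31.39² = 547.8 Pa.
D = q·S·CD = 547.8 × 1.97 × 0.0809 = 87.3 N

D = 87.3 N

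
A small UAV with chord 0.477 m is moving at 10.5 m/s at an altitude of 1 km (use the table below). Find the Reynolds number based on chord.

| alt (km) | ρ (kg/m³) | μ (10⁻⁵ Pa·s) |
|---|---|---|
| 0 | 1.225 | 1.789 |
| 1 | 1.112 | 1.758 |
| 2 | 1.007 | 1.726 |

At 1 km, from the table: ρ = 1.112 kg/m³, μ = 1.758×10⁻⁵ Pa·s.
Re = ρ·v·c/μ = 1.112 × 10.5 × 0.477 / (1.758×10⁻⁵) = 3.17×10^5

Re = 3.17×10^5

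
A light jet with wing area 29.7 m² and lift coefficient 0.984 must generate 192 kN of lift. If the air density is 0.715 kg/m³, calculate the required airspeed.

L = ½ρv²S·CL ⇒ v = √(2L/(ρ·S·CL))
v = √(2 × 1.92×10^5 / (0.715 × 29.7 × 0.984)) = √18380 = 136 m/s

v = 136 m/s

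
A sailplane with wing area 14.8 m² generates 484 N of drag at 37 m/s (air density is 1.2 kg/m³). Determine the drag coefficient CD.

From D = ½ρv²S·CD, rearranging gives CD = 2D/(ρv²S).
CD = 2 × 484 / (1.2 × 37² × 14.8) = 0.0398

CD = 0.0398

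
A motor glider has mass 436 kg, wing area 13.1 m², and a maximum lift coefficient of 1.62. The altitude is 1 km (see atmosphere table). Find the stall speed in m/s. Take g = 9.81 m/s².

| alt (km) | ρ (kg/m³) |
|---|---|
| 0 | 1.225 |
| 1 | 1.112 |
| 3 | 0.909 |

V_stall = 19 m/s

At 1 km, from the table: ρ = 1.112 kg/m³.
Weight W = mg = 436 × 9.81 = 4277 N.
V_stall = √(2W/(ρ·S·CL,max)) = √(2 × 4277 / (1.112 × 13.1 × 1.62))
V_stall = √362.5 = 19 m/s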